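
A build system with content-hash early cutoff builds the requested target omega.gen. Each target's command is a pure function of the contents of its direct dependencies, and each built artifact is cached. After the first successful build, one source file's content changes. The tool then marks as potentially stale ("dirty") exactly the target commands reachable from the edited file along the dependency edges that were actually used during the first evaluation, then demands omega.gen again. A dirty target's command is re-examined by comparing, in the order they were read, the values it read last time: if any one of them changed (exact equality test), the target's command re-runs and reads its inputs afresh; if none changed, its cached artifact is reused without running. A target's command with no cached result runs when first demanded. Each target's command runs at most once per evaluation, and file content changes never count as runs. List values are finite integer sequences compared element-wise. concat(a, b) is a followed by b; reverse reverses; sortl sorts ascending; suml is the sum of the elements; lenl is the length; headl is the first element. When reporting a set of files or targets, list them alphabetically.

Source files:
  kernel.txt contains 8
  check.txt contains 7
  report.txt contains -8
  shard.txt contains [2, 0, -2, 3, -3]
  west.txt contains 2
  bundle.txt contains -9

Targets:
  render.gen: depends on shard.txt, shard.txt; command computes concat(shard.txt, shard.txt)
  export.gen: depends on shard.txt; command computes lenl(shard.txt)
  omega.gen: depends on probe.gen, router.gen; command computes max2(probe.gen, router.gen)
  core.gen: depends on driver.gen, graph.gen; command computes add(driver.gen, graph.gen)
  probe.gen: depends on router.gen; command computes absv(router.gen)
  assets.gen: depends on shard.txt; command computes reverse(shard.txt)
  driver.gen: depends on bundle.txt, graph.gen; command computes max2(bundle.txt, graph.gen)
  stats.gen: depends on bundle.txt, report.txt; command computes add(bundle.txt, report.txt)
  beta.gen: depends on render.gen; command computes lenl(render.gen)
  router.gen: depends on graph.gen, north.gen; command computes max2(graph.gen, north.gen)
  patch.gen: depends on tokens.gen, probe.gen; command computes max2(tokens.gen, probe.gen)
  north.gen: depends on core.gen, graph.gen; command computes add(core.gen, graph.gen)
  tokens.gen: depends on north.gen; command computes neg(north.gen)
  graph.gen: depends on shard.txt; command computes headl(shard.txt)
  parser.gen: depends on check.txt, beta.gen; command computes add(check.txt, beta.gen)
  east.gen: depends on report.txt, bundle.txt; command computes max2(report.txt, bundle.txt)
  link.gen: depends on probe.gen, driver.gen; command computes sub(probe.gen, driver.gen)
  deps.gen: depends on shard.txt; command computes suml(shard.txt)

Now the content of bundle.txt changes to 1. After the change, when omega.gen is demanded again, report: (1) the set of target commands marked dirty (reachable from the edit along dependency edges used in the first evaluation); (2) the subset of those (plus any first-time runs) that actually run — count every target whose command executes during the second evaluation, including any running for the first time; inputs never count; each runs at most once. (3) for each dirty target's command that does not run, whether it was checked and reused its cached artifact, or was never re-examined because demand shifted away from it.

Marked dirty: core.gen, driver.gen, north.gen, omega.gen, probe.gen, router.gen.
Target commands that run: driver.gen — 1 in total.
Checked but reused from cache: core.gen, north.gen, omega.gen, probe.gen, router.gen.
Key observation: the change is absorbed at driver.gen — it re-runs but produces the same value, and the output's value is unchanged.

First evaluation (everything demanded from the output):
  graph.gen = headl([2, 0, -2, 3, -3]) = 2
  driver.gen = max2(-9, 2) = 2
  core.gen = add(2, 2) = 4
  north.gen = add(4, 2) = 6
  router.gen = max2(2, 6) = 6
  probe.gen = absv(6) = 6
  omega.gen = max2(6, 6) = 6

Propagation after the edit:
  driver.gen: runs — bundle.txt -9->1; result 2 (same value as before).
  core.gen: checked — values it read are unchanged (driver.gen unchanged, graph.gen unchanged); reused cached 4 without running.
  north.gen: checked — values it read are unchanged (core.gen unchanged, graph.gen unchanged); reused cached 6 without running.
  router.gen: checked — values it read are unchanged (graph.gen unchanged, north.gen unchanged); reused cached 6 without running.
  probe.gen: checked — values it read are unchanged (router.gen unchanged); reused cached 6 without running.
  omega.gen: checked — values it read are unchanged (probe.gen unchanged, router.gen unchanged); reused cached 6 without running.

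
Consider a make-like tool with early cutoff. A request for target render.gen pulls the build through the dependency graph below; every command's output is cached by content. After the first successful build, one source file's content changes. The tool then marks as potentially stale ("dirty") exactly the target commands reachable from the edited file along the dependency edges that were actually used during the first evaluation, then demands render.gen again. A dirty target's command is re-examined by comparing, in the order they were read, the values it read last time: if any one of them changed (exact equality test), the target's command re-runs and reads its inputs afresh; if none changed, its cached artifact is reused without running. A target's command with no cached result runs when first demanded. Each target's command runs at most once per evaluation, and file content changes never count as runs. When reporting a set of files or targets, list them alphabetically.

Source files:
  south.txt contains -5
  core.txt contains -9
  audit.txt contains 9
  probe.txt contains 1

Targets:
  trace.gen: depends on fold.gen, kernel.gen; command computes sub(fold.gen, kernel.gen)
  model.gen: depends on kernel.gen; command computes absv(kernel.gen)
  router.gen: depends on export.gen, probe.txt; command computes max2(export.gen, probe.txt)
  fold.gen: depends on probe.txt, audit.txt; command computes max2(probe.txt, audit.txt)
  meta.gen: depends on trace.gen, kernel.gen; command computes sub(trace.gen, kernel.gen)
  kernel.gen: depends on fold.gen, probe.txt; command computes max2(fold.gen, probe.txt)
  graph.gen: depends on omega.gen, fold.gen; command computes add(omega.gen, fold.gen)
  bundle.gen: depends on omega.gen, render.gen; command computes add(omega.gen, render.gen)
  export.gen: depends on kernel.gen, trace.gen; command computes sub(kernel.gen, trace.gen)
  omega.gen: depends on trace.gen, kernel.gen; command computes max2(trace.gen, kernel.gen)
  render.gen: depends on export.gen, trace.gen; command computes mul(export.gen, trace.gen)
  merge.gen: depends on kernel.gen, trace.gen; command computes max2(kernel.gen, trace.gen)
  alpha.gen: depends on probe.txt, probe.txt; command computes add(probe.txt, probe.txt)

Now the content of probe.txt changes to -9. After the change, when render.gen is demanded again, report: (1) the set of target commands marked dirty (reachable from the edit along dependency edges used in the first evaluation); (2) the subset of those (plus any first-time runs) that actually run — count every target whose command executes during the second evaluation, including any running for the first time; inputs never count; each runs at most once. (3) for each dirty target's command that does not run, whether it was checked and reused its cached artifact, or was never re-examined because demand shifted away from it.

The edit dirties: export.gen, fold.gen, kernel.gen, render.gen, trace.gen.
2 target commands run: fold.gen, kernel.gen.
Cache hits after checking: export.gen, render.gen, trace.gen.
Note where the cutoff bites: trace.gen is checked, finds nothing changed, and keeps its cache.

First demand of the output computes:
  fold.gen = max2(1, 9) = 9
  kernel.gen = max2(9, 1) = 9
  trace.gen = sub(9, 9) = 0
  export.gen = sub(9, 0) = 9
  render.gen = mul(9, 0) = 0

After the edit, cleaning proceeds:
  fold.gen: a read changed (probe.txt 1->-9) — executes, giving 9 — identical to its old value.
  kernel.gen: a read changed (probe.txt 1->-9) — executes, giving 9 — identical to its old value.
  trace.gen: dirty, but its reads are unchanged (fold.gen unchanged, kernel.gen unchanged); cached 0 stands.
  export.gen: dirty, but its reads are unchanged (kernel.gen unchanged, trace.gen unchanged); cached 9 stands.
  render.gen: dirty, but its reads are unchanged (export.gen unchanged, trace.gen unchanged); cached 0 stands.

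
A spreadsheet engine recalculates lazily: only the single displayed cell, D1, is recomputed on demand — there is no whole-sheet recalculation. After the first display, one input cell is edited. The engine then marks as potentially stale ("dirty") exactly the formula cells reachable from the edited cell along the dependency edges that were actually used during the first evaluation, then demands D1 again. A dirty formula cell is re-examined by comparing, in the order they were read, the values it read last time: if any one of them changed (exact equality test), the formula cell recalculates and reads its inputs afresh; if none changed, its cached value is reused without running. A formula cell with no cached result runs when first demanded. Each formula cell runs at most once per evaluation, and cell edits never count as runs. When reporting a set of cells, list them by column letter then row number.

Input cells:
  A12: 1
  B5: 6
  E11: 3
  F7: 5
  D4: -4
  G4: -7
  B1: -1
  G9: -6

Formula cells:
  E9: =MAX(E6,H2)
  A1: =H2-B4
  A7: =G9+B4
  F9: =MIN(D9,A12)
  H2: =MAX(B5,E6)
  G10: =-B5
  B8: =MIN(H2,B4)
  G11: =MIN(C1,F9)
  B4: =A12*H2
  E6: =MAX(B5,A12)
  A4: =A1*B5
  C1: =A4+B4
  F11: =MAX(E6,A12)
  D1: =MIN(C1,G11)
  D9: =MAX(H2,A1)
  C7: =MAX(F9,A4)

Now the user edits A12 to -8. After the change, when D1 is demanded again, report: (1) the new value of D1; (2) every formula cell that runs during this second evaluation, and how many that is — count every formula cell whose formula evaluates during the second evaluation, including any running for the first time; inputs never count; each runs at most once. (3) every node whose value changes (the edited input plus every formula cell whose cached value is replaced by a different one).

New value of D1: -8.
Formula cells that run: A1, A4, B4, C1, D1, D9, E6, F9, G11 — 9 in total.
Values that change: A1, A4, A12, B4, C1, D1, D9, F9, G11.
Key observation: the cutoff stops propagation at H2 — its inputs' values are unchanged, so it reuses its cache.

First evaluation (everything demanded from the output):
  E6 = MAX(6, 1) = 6
  H2 = MAX(6, 6) = 6
  B4 = 1 * 6 = 6
  A1 = 6 - 6 = 0
  A4 = 0 * 6 = 0
  C1 = 0 + 6 = 6
  D9 = MAX(6, 0) = 6
  F9 = MIN(6, 1) = 1
  G11 = MIN(6, 1) = 1
  D1 = MIN(6, 1) = 1

Propagation after the edit:
  E6: runs — A12 1->-8; result 6 (same value as before).
  H2: checked — values it read are unchanged (B5 unchanged, E6 unchanged); reused cached 6 without running.
  B4: runs — A12 1->-8; result -48.
  A1: runs — B4 6->-48; result 54.
  A4: runs — A1 0->54; result 324.
  C1: runs — A4 0->324; B4 6->-48; result 276.
  D9: runs — A1 0->54; result 54.
  F9: runs — D9 6->54; A12 1->-8; result -8.
  G11: runs — C1 6->276; F9 1->-8; result -8.
  D1: runs — C1 6->276; G11 1->-8; result -8.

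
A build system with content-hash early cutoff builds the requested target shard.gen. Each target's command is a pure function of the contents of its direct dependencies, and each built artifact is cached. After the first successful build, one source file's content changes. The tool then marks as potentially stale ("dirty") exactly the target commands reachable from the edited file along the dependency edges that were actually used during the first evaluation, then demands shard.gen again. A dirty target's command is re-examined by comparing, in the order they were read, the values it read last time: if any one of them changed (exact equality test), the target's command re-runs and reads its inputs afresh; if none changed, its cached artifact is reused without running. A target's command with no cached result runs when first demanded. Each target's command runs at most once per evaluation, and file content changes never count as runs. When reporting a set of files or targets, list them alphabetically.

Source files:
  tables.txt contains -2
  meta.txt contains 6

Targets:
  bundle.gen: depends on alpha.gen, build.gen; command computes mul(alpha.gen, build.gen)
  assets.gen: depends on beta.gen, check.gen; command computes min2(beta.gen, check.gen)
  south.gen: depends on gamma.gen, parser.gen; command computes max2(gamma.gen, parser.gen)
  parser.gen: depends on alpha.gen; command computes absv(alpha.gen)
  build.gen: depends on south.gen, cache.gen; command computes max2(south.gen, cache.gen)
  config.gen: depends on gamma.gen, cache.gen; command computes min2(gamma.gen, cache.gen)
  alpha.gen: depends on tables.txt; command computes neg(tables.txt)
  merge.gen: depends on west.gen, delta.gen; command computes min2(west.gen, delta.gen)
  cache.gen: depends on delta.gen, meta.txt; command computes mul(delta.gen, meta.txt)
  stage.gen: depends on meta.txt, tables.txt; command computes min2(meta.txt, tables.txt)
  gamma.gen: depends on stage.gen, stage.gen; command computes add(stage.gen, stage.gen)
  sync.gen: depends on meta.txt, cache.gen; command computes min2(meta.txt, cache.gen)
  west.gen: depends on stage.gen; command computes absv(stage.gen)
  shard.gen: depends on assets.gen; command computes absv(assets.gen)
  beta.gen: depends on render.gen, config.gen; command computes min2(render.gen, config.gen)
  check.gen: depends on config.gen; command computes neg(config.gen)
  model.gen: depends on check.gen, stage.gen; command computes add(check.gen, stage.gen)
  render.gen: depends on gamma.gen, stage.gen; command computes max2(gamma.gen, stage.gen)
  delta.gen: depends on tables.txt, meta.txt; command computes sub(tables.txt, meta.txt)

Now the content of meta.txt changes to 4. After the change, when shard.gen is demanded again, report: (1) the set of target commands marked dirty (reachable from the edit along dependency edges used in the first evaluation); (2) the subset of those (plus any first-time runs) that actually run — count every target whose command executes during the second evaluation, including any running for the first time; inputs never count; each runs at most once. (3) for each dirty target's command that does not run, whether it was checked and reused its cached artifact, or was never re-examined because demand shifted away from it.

Marked dirty: assets.gen, beta.gen, cache.gen, check.gen, config.gen, delta.gen, gamma.gen, render.gen, shard.gen, stage.gen.
Target commands that run: assets.gen, beta.gen, cache.gen, check.gen, config.gen, delta.gen, shard.gen, stage.gen — 8 in total.
Checked but reused from cache: gamma.gen, render.gen.
Key observation: the cutoff stops propagation at gamma.gen — its inputs' values are unchanged, so it reuses its cache.

First evaluation (everything demanded from the output):
  delta.gen = sub(-2, 6) = -8
  cache.gen = mul(-8, 6) = -48
  stage.gen = min2(6, -2) = -2
  gamma.gen = add(-2, -2) = -4
  config.gen = min2(-4, -48) = -48
  check.gen = neg(-48) = 48
  render.gen = max2(-4, -2) = -2
  beta.gen = min2(-2, -48) = -48
  assets.gen = min2(-48, 48) = -48
  shard.gen = absv(-48) = 48

Propagation after the edit:
  delta.gen: runs — meta.txt 6->4; result -6.
  cache.gen: runs — delta.gen -8->-6; meta.txt 6->4; result -24.
  stage.gen: runs — meta.txt 6->4; result -2 (same value as before).
  gamma.gen: checked — values it read are unchanged (stage.gen unchanged, stage.gen unchanged); reused cached -4 without running.
  config.gen: runs — cache.gen -48->-24; result -24.
  check.gen: runs — config.gen -48->-24; result 24.
  render.gen: checked — values it read are unchanged (gamma.gen unchanged, stage.gen unchanged); reused cached -2 without running.
  beta.gen: runs — config.gen -48->-24; result -24.
  assets.gen: runs — beta.gen -48->-24; check.gen 48->24; result -24.
  shard.gen: runs — assets.gen -48->-24; result 24.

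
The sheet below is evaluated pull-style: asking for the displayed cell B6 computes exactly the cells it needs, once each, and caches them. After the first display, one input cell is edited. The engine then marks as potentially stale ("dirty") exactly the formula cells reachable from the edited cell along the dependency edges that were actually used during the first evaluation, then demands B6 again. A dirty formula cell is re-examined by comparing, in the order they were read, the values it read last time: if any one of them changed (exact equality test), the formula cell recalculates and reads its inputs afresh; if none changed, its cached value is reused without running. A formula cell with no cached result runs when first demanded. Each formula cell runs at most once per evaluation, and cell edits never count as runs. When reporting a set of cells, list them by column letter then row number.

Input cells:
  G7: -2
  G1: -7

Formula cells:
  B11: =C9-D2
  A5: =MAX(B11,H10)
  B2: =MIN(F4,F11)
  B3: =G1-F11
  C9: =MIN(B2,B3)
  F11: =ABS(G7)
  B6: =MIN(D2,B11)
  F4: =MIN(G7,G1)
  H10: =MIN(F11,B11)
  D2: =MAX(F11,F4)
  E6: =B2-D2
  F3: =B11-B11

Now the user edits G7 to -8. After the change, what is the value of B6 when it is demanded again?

Demanding B6 again yields -23.

First demand of the output computes:
  F4 = MIN(-2, -7) = -7
  F11 = ABS(-2) = 2
  B2 = MIN(-7, 2) = -7
  B3 = -7 - 2 = -9
  C9 = MIN(-7, -9) = -9
  D2 = MAX(2, -7) = 2
  B11 = -9 - 2 = -11
  B6 = MIN(2, -11) = -11

After the edit, cleaning proceeds:
  F4: a read changed (G7 -2->-8) — executes, giving -8.
  F11: a read changed (G7 -2->-8) — executes, giving 8.
  B2: a read changed (F4 -7->-8; F11 2->8) — executes, giving -8.
  B3: a read changed (F11 2->8) — executes, giving -15.
  C9: a read changed (B2 -7->-8; B3 -9->-15) — executes, giving -15.
  D2: a read changed (F11 2->8; F4 -7->-8) — executes, giving 8.
  B11: a read changed (C9 -9->-15; D2 2->8) — executes, giving -23.
  B6: a read changed (D2 2->8; B11 -11->-23) — executes, giving -23.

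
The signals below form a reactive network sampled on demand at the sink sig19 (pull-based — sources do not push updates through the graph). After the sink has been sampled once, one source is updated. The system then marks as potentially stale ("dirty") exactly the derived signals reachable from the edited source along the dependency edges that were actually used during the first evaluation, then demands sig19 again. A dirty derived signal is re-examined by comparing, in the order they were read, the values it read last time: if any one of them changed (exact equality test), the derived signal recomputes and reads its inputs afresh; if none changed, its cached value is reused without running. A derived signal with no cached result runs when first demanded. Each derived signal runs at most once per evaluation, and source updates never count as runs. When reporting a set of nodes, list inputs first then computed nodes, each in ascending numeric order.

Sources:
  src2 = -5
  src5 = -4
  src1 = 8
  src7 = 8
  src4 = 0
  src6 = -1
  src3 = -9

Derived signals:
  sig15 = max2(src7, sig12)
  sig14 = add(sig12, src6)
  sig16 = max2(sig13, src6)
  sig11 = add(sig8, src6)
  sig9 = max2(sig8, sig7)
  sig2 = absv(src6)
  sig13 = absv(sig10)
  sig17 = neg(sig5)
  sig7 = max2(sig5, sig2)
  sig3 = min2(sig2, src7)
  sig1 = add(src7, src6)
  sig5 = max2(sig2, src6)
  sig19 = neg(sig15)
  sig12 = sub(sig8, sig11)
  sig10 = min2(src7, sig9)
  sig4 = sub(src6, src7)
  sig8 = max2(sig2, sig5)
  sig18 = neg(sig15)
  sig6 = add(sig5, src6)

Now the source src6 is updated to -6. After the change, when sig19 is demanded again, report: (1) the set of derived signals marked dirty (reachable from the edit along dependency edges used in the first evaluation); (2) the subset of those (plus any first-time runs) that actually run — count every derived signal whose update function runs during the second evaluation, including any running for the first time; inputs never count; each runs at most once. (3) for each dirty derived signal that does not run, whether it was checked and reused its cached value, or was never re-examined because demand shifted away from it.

Initial pass — values computed on the first demand:
  sig2 = absv(-1) = 1
  sig5 = max2(1, -1) = 1
  sig8 = max2(1, 1) = 1
  sig11 = add(1, -1) = 0
  sig12 = sub(1, 0) = 1
  sig15 = max2(8, 1) = 8
  sig19 = neg(8) = -8

Second demand — change propagation:
  sig2: re-runs because src6 -1->-6; new result 6.
  sig5: re-runs because sig2 1->6; src6 -1->-6; new result 6.
  sig8: re-runs because sig2 1->6; sig5 1->6; new result 6.
  sig11: re-runs because sig8 1->6; src6 -1->-6; new result 0 (unchanged).
  sig12: re-runs because sig8 1->6; new result 6.
  sig15: re-runs because sig12 1->6; new result 8 (unchanged).
  sig19: re-examined; everything it read last time is the same (sig15 unchanged) — cache -8 kept, no run.

The important point: at sig19 every value read last time is unchanged, so the dirty flag clears without a run.

Dirty set: sig2, sig5, sig8, sig11, sig12, sig15, sig19.
Run set: sig2, sig5, sig8, sig11, sig12, sig15 (6 run).
Re-examined without running (cache reused): sig19.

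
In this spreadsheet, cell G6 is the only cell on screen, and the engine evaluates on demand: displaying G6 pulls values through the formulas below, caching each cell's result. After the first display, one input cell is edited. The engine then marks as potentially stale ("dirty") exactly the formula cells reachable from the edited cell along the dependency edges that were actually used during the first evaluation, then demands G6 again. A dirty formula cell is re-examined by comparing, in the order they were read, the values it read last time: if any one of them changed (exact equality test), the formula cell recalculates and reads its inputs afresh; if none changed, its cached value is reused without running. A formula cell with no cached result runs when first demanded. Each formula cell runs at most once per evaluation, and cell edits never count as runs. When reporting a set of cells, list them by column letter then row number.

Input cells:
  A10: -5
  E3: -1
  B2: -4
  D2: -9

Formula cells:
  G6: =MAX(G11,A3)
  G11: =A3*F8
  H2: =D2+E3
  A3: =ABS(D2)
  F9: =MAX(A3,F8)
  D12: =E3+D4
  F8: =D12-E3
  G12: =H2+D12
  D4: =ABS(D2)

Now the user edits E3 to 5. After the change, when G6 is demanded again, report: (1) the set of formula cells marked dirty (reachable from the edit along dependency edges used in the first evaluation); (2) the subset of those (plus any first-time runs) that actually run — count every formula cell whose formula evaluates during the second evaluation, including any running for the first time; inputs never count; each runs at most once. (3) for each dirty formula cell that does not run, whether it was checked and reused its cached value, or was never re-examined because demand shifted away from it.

Initial pass — values computed on the first demand:
  A3 = ABS(-9) = 9
  D4 = ABS(-9) = 9
  D12 = -1 + 9 = 8
  F8 = 8 - -1 = 9
  G11 = 9 * 9 = 81
  G6 = MAX(81, 9) = 81

Second demand — change propagation:
  D12: re-runs because E3 -1->5; new result 14.
  F8: re-runs because D12 8->14; E3 -1->5; new result 9 (unchanged).
  G11: re-examined; everything it read last time is the same (A3 unchanged, F8 unchanged) — cache 81 kept, no run.
  G6: re-examined; everything it read last time is the same (G11 unchanged, A3 unchanged) — cache 81 kept, no run.

The important point: F8 recomputes to an identical value, and the output ends up unchanged.

Dirty set: D12, F8, G6, G11.
Run set: D12, F8 (2 run).
Re-examined without running (cache reused): G6, G11.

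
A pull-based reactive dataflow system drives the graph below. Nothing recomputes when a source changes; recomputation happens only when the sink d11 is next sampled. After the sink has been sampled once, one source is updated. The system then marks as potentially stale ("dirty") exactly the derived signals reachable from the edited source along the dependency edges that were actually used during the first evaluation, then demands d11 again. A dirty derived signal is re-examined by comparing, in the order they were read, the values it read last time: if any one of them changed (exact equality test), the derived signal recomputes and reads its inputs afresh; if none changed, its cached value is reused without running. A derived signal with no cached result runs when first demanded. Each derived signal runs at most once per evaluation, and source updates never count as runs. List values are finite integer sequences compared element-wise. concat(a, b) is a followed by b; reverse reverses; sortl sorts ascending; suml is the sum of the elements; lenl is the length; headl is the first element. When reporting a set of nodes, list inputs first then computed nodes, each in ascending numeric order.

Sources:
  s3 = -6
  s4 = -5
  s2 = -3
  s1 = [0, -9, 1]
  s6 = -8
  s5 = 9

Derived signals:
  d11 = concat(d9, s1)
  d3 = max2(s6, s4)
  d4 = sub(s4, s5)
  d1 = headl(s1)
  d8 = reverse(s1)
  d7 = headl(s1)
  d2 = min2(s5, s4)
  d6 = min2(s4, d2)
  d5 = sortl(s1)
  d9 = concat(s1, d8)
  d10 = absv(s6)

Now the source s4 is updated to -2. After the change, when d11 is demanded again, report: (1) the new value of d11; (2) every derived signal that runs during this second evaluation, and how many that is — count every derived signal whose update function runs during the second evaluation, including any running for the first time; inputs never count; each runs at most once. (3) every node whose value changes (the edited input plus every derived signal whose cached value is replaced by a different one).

First evaluation (everything demanded from the output):
  d8 = reverse([0, -9, 1]) = [1, -9, 0]
  d9 = concat([0, -9, 1], [1, -9, 0]) = [0, -9, 1, 1, -9, 0]
  d11 = concat([0, -9, 1, 1, -9, 0], [0, -9, 1]) = [0, -9, 1, 1, -9, 0, 0, -9, 1]

Propagation after the edit:
  s4 feeds no computation that the output demands — nothing is marked dirty and nothing runs.

Key observation: s4 is never demanded by the output, so the edit triggers no recomputation at all.

New value of d11: [0, -9, 1, 1, -9, 0, 0, -9, 1].
Derived signals that run: none — 0 in total.
Values that change: s4.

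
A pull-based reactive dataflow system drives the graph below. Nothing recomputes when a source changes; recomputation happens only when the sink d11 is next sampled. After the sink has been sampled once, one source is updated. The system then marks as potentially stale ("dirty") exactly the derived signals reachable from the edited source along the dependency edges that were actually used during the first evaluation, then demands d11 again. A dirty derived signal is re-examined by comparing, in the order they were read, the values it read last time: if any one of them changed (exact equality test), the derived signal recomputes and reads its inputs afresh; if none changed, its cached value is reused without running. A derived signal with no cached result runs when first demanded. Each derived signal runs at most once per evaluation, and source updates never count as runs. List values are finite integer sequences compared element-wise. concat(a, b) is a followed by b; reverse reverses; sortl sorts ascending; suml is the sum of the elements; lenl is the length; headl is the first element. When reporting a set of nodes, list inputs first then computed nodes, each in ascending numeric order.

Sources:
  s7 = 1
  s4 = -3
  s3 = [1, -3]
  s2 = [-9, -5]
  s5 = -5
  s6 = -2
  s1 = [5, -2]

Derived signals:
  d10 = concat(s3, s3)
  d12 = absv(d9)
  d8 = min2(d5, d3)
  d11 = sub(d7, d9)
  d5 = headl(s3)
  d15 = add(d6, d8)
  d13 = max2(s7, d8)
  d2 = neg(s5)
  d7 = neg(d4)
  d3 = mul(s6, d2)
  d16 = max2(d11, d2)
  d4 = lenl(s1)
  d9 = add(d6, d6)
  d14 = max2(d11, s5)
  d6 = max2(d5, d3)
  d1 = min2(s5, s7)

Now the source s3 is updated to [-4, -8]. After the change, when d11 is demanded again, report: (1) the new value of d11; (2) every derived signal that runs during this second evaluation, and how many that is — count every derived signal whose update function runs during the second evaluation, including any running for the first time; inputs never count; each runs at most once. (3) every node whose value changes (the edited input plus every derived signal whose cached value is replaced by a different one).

First evaluation (everything demanded from the output):
  d2 = neg(-5) = 5
  d3 = mul(-2, 5) = -10
  d4 = lenl([5, -2]) = 2
  d5 = headl([1, -3]) = 1
  d6 = max2(1, -10) = 1
  d7 = neg(2) = -2
  d9 = add(1, 1) = 2
  d11 = sub(-2, 2) = -4

Propagation after the edit:
  d5: runs — s3 [1, -3]->[-4, -8]; result -4.
  d6: runs — d5 1->-4; result -4.
  d9: runs — d6 1->-4; d6 1->-4; result -8.
  d11: runs — d9 2->-8; result 6.

New value of d11: 6.
Derived signals that run: d5, d6, d9, d11 — 4 in total.
Values that change: s3, d5, d6, d9, d11.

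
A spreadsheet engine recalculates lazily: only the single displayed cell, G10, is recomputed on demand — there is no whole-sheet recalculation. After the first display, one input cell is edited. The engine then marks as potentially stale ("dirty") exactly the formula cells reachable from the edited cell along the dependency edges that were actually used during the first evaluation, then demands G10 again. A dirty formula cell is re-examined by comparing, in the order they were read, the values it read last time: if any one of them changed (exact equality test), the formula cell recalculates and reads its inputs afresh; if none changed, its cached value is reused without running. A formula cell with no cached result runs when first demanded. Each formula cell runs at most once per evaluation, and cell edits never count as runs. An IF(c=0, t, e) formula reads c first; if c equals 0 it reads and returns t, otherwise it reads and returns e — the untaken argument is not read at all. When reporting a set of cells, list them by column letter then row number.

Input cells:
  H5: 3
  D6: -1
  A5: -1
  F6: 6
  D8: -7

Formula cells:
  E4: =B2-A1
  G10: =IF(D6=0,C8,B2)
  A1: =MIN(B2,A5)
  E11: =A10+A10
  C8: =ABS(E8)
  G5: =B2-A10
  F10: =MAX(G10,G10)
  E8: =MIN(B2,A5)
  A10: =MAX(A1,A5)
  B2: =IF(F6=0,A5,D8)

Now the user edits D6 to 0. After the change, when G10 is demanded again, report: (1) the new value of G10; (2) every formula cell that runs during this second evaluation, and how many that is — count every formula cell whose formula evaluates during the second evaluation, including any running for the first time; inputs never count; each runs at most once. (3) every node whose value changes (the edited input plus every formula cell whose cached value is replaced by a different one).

First evaluation (everything demanded from the output):
  B2 = IF(F6=0: F6=6 -> else branch D8) = -7
  G10 = IF(D6=0: D6=-1 -> else branch B2) = -7

Propagation after the edit:
  E8: demanded for the first time — runs, produces -7.
  C8: demanded for the first time — runs, produces 7.
  G10: runs — D6 -1->0; result 7.

Key observation: a condition flipped, so demand reaches new nodes — C8, E8 run for the first time.

New value of G10: 7.
Formula cells that run: C8, E8, G10 — 3 in total.
Values that change: D6, G10.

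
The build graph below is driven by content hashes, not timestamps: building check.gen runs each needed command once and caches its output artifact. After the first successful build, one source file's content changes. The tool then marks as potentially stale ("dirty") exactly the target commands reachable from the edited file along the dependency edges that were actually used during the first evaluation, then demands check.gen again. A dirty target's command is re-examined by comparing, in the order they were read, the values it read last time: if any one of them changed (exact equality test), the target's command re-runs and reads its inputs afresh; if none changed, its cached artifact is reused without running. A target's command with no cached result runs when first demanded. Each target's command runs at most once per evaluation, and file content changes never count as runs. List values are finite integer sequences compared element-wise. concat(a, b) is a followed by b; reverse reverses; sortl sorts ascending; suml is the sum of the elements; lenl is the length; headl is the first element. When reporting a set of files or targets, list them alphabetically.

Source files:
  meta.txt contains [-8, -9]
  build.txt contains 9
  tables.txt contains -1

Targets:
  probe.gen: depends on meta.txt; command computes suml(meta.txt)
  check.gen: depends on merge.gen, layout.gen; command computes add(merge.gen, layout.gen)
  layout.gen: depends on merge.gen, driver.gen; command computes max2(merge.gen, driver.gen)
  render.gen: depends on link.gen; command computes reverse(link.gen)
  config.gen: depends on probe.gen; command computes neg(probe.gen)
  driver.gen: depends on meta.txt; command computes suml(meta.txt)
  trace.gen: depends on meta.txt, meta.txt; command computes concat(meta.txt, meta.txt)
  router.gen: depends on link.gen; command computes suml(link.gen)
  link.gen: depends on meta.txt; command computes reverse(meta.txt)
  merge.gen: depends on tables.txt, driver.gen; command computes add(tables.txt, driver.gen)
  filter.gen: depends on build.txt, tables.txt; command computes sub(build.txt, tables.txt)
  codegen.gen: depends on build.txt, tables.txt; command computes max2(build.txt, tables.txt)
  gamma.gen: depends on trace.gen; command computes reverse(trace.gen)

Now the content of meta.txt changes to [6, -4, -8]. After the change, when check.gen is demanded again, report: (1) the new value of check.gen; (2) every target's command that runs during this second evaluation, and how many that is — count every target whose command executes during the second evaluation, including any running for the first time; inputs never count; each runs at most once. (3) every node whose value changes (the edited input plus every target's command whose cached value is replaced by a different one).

check.gen now evaluates to -13.
Run set: check.gen, driver.gen, layout.gen, merge.gen (4 run).
Changed values: check.gen, driver.gen, layout.gen, merge.gen, meta.txt.

Initial pass — values computed on the first demand:
  driver.gen = suml([-8, -9]) = -17
  merge.gen = add(-1, -17) = -18
  layout.gen = max2(-18, -17) = -17
  check.gen = add(-18, -17) = -35

Second demand — change propagation:
  driver.gen: re-runs because meta.txt [-8, -9]->[6, -4, -8]; new result -6.
  merge.gen: re-runs because driver.gen -17->-6; new result -7.
  layout.gen: re-runs because merge.gen -18->-7; driver.gen -17->-6; new result -6.
  check.gen: re-runs because merge.gen -18->-7; layout.gen -17->-6; new result -13.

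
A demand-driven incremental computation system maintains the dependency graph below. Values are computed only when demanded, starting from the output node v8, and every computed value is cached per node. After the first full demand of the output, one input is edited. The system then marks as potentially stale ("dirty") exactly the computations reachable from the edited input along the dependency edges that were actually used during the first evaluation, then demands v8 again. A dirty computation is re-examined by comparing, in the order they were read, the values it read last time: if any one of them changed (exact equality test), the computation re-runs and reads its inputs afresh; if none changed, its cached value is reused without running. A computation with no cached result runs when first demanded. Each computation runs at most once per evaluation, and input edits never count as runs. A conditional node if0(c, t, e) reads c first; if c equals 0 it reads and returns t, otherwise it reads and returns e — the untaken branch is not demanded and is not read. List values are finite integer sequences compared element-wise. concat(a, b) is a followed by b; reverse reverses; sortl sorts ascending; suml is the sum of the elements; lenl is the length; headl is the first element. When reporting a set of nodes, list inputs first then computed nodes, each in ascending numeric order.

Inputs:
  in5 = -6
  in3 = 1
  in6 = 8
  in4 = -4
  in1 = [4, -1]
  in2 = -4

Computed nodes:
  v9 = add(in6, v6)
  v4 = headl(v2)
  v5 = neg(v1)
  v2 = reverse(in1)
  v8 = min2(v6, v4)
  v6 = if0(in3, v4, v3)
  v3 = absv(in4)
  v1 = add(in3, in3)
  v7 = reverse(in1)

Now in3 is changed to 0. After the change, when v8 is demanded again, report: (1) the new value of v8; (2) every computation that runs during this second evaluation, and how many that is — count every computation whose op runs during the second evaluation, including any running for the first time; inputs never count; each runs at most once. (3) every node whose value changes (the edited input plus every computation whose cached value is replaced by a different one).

First evaluation (everything demanded from the output):
  v2 = reverse([4, -1]) = [-1, 4]
  v3 = absv(-4) = 4
  v4 = headl([-1, 4]) = -1
  v6 = if0(in3=1 -> else branch v3) = 4
  v8 = min2(4, -1) = -1

Propagation after the edit:
  v6: runs — in3 1->0; result -1.
  v8: runs — v6 4->-1; result -1 (same value as before).

New value of v8: -1.
Computations that run: v6, v8 — 2 in total.
Values that change: in3, v6.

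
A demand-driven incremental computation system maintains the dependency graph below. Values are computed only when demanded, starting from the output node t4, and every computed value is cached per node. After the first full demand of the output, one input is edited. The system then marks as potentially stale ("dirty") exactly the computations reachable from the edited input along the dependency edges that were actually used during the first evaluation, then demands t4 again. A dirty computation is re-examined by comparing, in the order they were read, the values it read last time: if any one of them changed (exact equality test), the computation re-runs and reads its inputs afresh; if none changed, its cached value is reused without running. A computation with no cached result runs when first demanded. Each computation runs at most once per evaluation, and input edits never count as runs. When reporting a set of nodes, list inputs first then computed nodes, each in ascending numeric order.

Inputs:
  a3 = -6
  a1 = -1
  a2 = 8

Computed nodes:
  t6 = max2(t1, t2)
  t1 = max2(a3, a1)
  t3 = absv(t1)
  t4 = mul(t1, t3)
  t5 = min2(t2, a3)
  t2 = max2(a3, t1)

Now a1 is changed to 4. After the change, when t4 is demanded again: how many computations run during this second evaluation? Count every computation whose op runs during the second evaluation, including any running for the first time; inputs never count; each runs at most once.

Computations that run: t1, t3, t4 — 3 in total.

First evaluation (everything demanded from the output):
  t1 = max2(-6, -1) = -1
  t3 = absv(-1) = 1
  t4 = mul(-1, 1) = -1

Propagation after the edit:
  t1: runs — a1 -1->4; result 4.
  t3: runs — t1 -1->4; result 4.
  t4: runs — t1 -1->4; t3 1->4; result 16.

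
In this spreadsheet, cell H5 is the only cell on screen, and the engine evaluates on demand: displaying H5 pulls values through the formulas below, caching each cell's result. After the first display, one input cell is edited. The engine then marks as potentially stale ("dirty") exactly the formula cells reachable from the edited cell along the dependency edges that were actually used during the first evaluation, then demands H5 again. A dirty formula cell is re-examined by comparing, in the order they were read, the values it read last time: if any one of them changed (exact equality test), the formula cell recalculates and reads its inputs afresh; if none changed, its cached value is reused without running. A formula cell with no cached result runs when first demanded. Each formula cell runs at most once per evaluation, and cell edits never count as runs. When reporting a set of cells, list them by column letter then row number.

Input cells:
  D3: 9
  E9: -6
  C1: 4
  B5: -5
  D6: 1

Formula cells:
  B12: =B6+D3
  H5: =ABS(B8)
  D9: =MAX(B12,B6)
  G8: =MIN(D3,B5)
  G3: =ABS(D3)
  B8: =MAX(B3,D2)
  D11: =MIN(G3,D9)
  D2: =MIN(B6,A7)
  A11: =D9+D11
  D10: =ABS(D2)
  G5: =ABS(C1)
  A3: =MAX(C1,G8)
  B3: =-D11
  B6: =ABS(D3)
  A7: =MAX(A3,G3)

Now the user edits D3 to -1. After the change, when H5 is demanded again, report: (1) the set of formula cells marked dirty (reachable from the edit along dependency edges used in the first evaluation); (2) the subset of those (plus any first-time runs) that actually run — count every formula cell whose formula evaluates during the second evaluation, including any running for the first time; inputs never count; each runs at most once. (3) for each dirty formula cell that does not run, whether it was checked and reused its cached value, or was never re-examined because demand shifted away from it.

Dirty set: A3, A7, B3, B6, B8, B12, D2, D9, D11, G3, G8, H5.
Run set: A7, B3, B6, B8, B12, D2, D9, D11, G3, G8, H5 (11 run).
Re-examined without running (cache reused): A3.
The important point: at A3 every value read last time is unchanged, so the dirty flag clears without a run.

Initial pass — values computed on the first demand:
  B6 = ABS(9) = 9
  B12 = 9 + 9 = 18
  D9 = MAX(18, 9) = 18
  G3 = ABS(9) = 9
  D11 = MIN(9, 18) = 9
  B3 = -(9) = -9
  G8 = MIN(9, -5) = -5
  A3 = MAX(4, -5) = 4
  A7 = MAX(4, 9) = 9
  D2 = MIN(9, 9) = 9
  B8 = MAX(-9, 9) = 9
  H5 = ABS(9) = 9

Second demand — change propagation:
  B6: re-runs because D3 9->-1; new result 1.
  B12: re-runs because B6 9->1; D3 9->-1; new result 0.
  D9: re-runs because B12 18->0; B6 9->1; new result 1.
  G3: re-runs because D3 9->-1; new result 1.
  D11: re-runs because G3 9->1; D9 18->1; new result 1.
  B3: re-runs because D11 9->1; new result -1.
  G8: re-runs because D3 9->-1; new result -5 (unchanged).
  A3: re-examined; everything it read last time is the same (C1 unchanged, G8 unchanged) — cache 4 kept, no run.
  A7: re-runs because G3 9->1; new result 4.
  D2: re-runs because B6 9->1; A7 9->4; new result 1.
  B8: re-runs because B3 -9->-1; D2 9->1; new result 1.
  H5: re-runs because B8 9->1; new result 1.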